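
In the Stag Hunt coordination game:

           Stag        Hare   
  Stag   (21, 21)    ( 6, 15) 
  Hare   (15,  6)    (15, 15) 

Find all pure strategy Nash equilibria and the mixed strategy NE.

Pure NE: (Stag, Stag) and (Hare, Hare); Mixed NE: p = 0.6, q = 0.6

Work:
Check pure NE:
(Stag, Stag): (21, 21) - no unilateral deviation beneficial
(Hare, Hare): (15, 15) - no unilateral deviation beneficial
Mixed NE: P1 plays Stag with p = 0.6, P2 plays Stag with q = 0.6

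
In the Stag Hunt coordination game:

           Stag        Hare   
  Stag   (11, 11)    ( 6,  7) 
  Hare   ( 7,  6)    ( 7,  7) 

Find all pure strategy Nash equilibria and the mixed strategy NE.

Pure NE: (Stag, Stag) and (Hare, Hare); Mixed NE: p = 0.2, q = 0.2

Work:
Check pure NE:
(Stag, Stag): (11, 11) - no unilateral deviation beneficial
(Hare, Hare): (7, 7) - no unilateral deviation beneficial
Mixed NE: P1 plays Stag with p = 0.2, P2 plays Stag with q = 0.2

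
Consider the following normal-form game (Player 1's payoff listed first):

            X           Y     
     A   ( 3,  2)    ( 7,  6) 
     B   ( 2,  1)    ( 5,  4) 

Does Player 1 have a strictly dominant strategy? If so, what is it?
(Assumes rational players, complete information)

Yes, Player 1's strictly dominant strategy is A

Work:
A strategy strictly dominates another if it gives a strictly higher payoff against every opponent action. Compare each pair of P1's strategies column-by-column:
  A vs B: [3 vs 2, 7 vs 5] → A strictly dominates B
  B vs A: [2 vs 3, 5 vs 7] → B does not strictly dominate A (column X: 2 ≤ 3)
A strictly dominates every other strategy → strictly dominant.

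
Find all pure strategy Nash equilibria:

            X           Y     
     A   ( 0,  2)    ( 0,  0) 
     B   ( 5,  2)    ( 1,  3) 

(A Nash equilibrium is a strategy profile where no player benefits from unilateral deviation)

Nash equilibrium: (B, Y)

Work:
Best responses:
  P1 vs X: payoffs [0, 5] → best response B (payoff 5)
  P1 vs Y: payoffs [0, 1] → best response B (payoff 1)
  P2 vs A: payoffs [2, 0] → best response X (payoff 2)
  P2 vs B: payoffs [2, 3] → best response Y (payoff 3)
Mutual best responses: (B,Y) → Nash equilibria.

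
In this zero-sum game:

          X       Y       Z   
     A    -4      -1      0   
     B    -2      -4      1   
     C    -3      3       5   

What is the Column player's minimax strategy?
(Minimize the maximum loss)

Column should play X, value = -2

Work:
Column player minimizes Row's maximum payoff:
Column X: max payoff to Row = -2
Column Y: max payoff to Row = 3
Column Z: max payoff to Row = 5
Minimum is -2, achieved by column X.
Minimax strategy: X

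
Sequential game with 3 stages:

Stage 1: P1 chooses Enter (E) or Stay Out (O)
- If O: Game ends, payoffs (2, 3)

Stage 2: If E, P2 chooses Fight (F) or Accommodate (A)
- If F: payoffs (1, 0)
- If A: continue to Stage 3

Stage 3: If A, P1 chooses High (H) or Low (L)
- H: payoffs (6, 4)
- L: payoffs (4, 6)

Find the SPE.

SPE: (E, A, H); Outcome (6, 4)

Work:
Stage 3: P1 chooses H (6 vs 4)
Stage 2: P2: F->0, A->4 (anticipating H). Choose A
Stage 1: P1: O->2, E->6 (anticipating A, H). Choose E
SPE path: E -> A -> H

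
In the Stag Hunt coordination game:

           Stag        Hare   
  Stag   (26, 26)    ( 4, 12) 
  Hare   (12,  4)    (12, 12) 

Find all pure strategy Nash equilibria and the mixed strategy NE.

Pure NE: (Stag, Stag) and (Hare, Hare); Mixed NE: p = 0.3636, q = 0.3636

Work:
Check pure NE:
(Stag, Stag): (26, 26) - no unilateral deviation beneficial
(Hare, Hare): (12, 12) - no unilateral deviation beneficial
Mixed NE: P1 plays Stag with p = 0.3636, P2 plays Stag with q = 0.3636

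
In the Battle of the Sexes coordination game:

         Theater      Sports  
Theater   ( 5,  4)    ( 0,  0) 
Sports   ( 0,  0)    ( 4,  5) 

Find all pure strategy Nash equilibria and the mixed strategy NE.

Pure NE: (Theater, Theater) and (Sports, Sports); Mixed NE: p = 0.5556, q = 0.4444

Work:
Check pure NE:
(Theater, Theater): (5, 4) - no unilateral deviation beneficial
(Sports, Sports): (4, 5) - no unilateral deviation beneficial
Mixed NE: P1 plays Theater with p = 0.5556, P2 plays Theater with q = 0.4444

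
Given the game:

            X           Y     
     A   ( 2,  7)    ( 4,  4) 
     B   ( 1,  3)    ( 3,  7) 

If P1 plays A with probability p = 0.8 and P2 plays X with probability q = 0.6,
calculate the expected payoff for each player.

E[P1] = 2.6, E[P2] = 5.56

Work:
E[P1] = p·q·π₁(A,X) + p·(1-q)·π₁(A,Y) + (1-p)·q·π₁(B,X) + (1-p)·(1-q)·π₁(B,Y)
= 0.8·0.6·2 + 0.8·0.4·4 + 0.2·0.6·1 + 0.2·0.4·3
= 2.6

E[P2] = 5.56 (similar calculation)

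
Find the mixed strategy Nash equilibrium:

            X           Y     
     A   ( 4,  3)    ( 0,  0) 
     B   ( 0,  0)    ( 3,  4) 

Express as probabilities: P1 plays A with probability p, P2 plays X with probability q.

p = 0.5714, q = 0.4286

Work:
Find probabilities that make opponent indifferent:
P2 chooses q to make P1 indifferent between A and B
P1 chooses p to make P2 indifferent between X and Y
Mixed NE: P1 plays (A: 0.5714, B: 0.4286), P2 plays (X: 0.4286, Y: 0.5714)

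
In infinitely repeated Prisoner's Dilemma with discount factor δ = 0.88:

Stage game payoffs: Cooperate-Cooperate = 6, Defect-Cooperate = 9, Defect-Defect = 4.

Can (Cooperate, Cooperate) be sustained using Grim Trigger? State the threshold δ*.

δ* = 0.6; since δ = 0.88 ≥ 0.6, cooperation can be sustained

Work:
For Grim Trigger:
Cooperate forever: 6/(1-δ)
Defect then punished: 9 + 4·δ/(1-δ)
Need: 6/(1-δ) ≥ 9 + 4·δ/(1-δ)
Solving: δ ≥ (T-R)/(T-P) = (9-6)/(9-4) = 0.6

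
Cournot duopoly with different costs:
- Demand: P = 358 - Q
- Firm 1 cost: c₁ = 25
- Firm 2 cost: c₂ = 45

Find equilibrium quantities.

q₁* = 117.67, q₂* = 97.67

Work:
Reaction: q₁ = (358 - 25 - q₂)/2
Reaction: q₂ = (358 - 45 - q₁)/2
Solve simultaneously:
q₁* = (358 - 2×25 + 45)/3 = 117.67
q₂* = (358 - 2×45 + 25)/3 = 97.67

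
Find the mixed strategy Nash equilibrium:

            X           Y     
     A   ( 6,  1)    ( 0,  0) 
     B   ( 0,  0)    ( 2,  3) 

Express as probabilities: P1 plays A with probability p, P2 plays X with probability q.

p = 0.75, q = 0.25

Work:
Find probabilities that make opponent indifferent:
P2 chooses q to make P1 indifferent between A and B
P1 chooses p to make P2 indifferent between X and Y
Mixed NE: P1 plays (A: 0.75, B: 0.25), P2 plays (X: 0.25, Y: 0.75)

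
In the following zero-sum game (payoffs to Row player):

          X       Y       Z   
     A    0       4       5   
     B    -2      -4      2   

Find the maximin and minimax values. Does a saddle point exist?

Maximin = 0, Minimax = 0, Saddle: True

Work:
Row minimums: [0, -4] → maximin = 0
Column maximums: [0, 4, 5] → minimax = 0
Saddle point exists! Game value = 0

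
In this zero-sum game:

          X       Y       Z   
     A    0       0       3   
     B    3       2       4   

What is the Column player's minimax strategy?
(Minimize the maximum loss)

Column should play Y, value = 2

Work:
Column player minimizes Row's maximum payoff:
Column X: max payoff to Row = 3
Column Y: max payoff to Row = 2
Column Z: max payoff to Row = 4
Minimum is 2, achieved by column Y.
Minimax strategy: Y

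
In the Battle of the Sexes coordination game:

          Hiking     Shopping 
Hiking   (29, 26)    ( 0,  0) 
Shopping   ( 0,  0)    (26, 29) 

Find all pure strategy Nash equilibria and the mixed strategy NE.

Pure NE: (Hiking, Hiking) and (Shopping, Shopping); Mixed NE: p = 0.5273, q = 0.4727

Work:
Check pure NE:
(Hiking, Hiking): (29, 26) - no unilateral deviation beneficial
(Shopping, Shopping): (26, 29) - no unilateral deviation beneficial
Mixed NE: P1 plays Hiking with p = 0.5273, P2 plays Hiking with q = 0.4727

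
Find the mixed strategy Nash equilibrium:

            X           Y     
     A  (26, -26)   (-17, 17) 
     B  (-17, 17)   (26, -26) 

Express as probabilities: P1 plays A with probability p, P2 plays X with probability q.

p = 0.5, q = 0.5

Work:
Find probabilities that make opponent indifferent:
P2 chooses q to make P1 indifferent between A and B
P1 chooses p to make P2 indifferent between X and Y
Mixed NE: P1 plays (A: 0.5, B: 0.5), P2 plays (X: 0.5, Y: 0.5)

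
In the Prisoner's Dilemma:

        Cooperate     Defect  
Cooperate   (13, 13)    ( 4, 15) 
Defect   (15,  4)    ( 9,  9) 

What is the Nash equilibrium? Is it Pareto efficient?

(Defect, Defect) is NE; not Pareto efficient

Work:
Defect dominates Cooperate for both players:
If P2 cooperates: Defect (15) > Cooperate (13)
If P2 defects: Defect (9) > Cooperate (4)
NE: (Defect, Defect) with payoff (9, 9)
But (Cooperate, Cooperate) = (13, 13) Pareto dominates (9, 9)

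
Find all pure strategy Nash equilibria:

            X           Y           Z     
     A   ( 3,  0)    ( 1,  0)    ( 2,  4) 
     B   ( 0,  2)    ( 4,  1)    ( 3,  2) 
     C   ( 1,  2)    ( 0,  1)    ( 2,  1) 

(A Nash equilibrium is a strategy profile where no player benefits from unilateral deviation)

Nash equilibrium: (B, Z)

Work:
Best responses:
  P1 vs X: payoffs [3, 0, 1] → best response A (payoff 3)
  P1 vs Y: payoffs [1, 4, 0] → best response B (payoff 4)
  P1 vs Z: payoffs [2, 3, 2] → best response B (payoff 3)
  P2 vs A: payoffs [0, 0, 4] → best response Z (payoff 4)
  P2 vs B: payoffs [2, 1, 2] → best response X/Z (payoff 2)
  P2 vs C: payoffs [2, 1, 1] → best response X (payoff 2)
Mutual best responses: (B,Z) → Nash equilibria.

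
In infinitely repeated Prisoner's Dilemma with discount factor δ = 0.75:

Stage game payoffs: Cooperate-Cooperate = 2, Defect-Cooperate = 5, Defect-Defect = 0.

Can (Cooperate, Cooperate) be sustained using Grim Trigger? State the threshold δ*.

δ* = 0.6; since δ = 0.75 ≥ 0.6, cooperation can be sustained

Work:
For Grim Trigger:
Cooperate forever: 2/(1-δ)
Defect then punished: 5 + 0·δ/(1-δ)
Need: 2/(1-δ) ≥ 5 + 0·δ/(1-δ)
Solving: δ ≥ (T-R)/(T-P) = (5-2)/(5-0) = 0.6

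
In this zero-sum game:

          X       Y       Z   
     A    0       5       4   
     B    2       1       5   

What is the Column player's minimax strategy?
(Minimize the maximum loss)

Column should play X, value = 2

Work:
Column player minimizes Row's maximum payoff:
Column X: max payoff to Row = 2
Column Y: max payoff to Row = 5
Column Z: max payoff to Row = 5
Minimum is 2, achieved by column X.
Minimax strategy: X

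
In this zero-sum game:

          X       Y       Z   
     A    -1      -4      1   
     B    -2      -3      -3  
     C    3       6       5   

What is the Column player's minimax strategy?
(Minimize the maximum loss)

Column should play X, value = 3

Work:
Column player minimizes Row's maximum payoff:
Column X: max payoff to Row = 3
Column Y: max payoff to Row = 6
Column Z: max payoff to Row = 5
Minimum is 3, achieved by column X.
Minimax strategy: X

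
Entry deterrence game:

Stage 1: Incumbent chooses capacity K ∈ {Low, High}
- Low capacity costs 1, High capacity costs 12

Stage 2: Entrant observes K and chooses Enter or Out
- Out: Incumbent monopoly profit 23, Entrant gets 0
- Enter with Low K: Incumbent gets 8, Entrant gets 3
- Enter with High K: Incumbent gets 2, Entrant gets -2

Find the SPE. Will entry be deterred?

SPE: (High, Enter|Low, Out|High); Entry deterred. Incumbent net profit = 11

Work:
After Low K: Entrant enters (3 > 0)
After High K: Entrant stays out (-2 < 0)
Incumbent: Low → 8−1=7, High → 23−12=11
Incumbent chooses High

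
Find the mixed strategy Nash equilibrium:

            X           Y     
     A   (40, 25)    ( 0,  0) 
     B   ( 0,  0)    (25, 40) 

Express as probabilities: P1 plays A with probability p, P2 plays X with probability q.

p = 0.6154, q = 0.3846

Work:
Find probabilities that make opponent indifferent:
P2 chooses q to make P1 indifferent between A and B
P1 chooses p to make P2 indifferent between X and Y
Mixed NE: P1 plays (A: 0.6154, B: 0.3846), P2 plays (X: 0.3846, Y: 0.6154)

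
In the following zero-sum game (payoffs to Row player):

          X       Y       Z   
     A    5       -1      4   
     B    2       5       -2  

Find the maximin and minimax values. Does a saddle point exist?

Maximin = -1, Minimax = 4, Saddle: False

Work:
Row minimums: [-1, -2] → maximin = -1
Column maximums: [5, 5, 4] → minimax = 4
No saddle point (maximin ≠ minimax). Mixed strategy needed.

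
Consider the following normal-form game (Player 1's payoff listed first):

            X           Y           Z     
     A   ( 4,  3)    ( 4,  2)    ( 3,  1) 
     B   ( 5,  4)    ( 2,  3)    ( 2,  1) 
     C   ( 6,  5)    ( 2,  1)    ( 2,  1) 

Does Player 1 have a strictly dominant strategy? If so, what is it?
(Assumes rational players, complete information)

No strictly dominant strategy exists for Player 1

Work:
A strategy strictly dominates another if it gives a strictly higher payoff against every opponent action. Compare each pair of P1's strategies column-by-column:
  A vs B: [4 vs 5, 4 vs 2, 3 vs 2] → A does not strictly dominate B (column X: 4 ≤ 5)
  A vs C: [4 vs 6, 4 vs 2, 3 vs 2] → A does not strictly dominate C (column X: 4 ≤ 6)
  B vs A: [5 vs 4, 2 vs 4, 2 vs 3] → B does not strictly dominate A (column Y: 2 ≤ 4)
  B vs C: [5 vs 6, 2 vs 2, 2 vs 2] → B does not strictly dominate C (column X: 5 ≤ 6)
  C vs A: [6 vs 4, 2 vs 4, 2 vs 3] → C does not strictly dominate A (column Y: 2 ≤ 4)
  C vs B: [6 vs 5, 2 vs 2, 2 vs 2] → C does not strictly dominate B (column Y: 2 ≤ 2)
No single strategy strictly dominates all others → no strictly dominant strategy.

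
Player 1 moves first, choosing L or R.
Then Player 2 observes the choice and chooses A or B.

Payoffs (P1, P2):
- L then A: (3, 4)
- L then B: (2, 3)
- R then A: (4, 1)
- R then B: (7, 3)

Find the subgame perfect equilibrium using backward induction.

P1 plays R, P2 plays A after L and B after R; Payoff (7, 3)

Work:
Backward induction:
After L: P2 chooses A → P1 gets 3
After R: P2 chooses B → P1 gets 7
P1 chooses R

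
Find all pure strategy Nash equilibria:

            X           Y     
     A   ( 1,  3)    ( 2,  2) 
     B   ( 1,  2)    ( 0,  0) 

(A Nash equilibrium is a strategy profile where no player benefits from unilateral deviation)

Nash equilibrium: (A, X), (B, X)

Work:
Best responses:
  P1 vs X: payoffs [1, 1] → best response A/B (payoff 1)
  P1 vs Y: payoffs [2, 0] → best response A (payoff 2)
  P2 vs A: payoffs [3, 2] → best response X (payoff 3)
  P2 vs B: payoffs [2, 0] → best response X (payoff 2)
Mutual best responses: (A,X), (B,X) → Nash equilibria.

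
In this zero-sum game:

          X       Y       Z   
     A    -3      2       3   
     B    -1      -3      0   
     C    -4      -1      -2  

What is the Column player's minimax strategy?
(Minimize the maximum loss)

Column should play X, value = -1

Work:
Column player minimizes Row's maximum payoff:
Column X: max payoff to Row = -1
Column Y: max payoff to Row = 2
Column Z: max payoff to Row = 3
Minimum is -1, achieved by column X.
Minimax strategy: X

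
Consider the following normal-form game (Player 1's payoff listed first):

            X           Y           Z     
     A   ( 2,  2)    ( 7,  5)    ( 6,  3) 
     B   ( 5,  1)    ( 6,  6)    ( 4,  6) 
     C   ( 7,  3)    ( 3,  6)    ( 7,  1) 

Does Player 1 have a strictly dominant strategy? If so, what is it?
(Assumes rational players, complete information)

No strictly dominant strategy exists for Player 1

Work:
A strategy strictly dominates another if it gives a strictly higher payoff against every opponent action. Compare each pair of P1's strategies column-by-column:
  A vs B: [2 vs 5, 7 vs 6, 6 vs 4] → A does not strictly dominate B (column X: 2 ≤ 5)
  A vs C: [2 vs 7, 7 vs 3, 6 vs 7] → A does not strictly dominate C (column X: 2 ≤ 7)
  B vs A: [5 vs 2, 6 vs 7, 4 vs 6] → B does not strictly dominate A (column Y: 6 ≤ 7)
  B vs C: [5 vs 7, 6 vs 3, 4 vs 7] → B does not strictly dominate C (column X: 5 ≤ 7)
  C vs A: [7 vs 2, 3 vs 7, 7 vs 6] → C does not strictly dominate A (column Y: 3 ≤ 7)
  C vs B: [7 vs 5, 3 vs 6, 7 vs 4] → C does not strictly dominate B (column Y: 3 ≤ 6)
No single strategy strictly dominates all others → no strictly dominant strategy.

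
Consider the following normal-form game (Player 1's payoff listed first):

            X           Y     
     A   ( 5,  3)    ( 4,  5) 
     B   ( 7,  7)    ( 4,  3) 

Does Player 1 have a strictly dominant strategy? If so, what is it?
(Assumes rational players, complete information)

No strictly dominant strategy exists for Player 1

Work:
A strategy strictly dominates another if it gives a strictly higher payoff against every opponent action. Compare each pair of P1's strategies column-by-column:
  A vs B: [5 vs 7, 4 vs 4] → A does not strictly dominate B (column X: 5 ≤ 7)
  B vs A: [7 vs 5, 4 vs 4] → B does not strictly dominate A (column Y: 4 ≤ 4)
No single strategy strictly dominates all others → no strictly dominant strategy.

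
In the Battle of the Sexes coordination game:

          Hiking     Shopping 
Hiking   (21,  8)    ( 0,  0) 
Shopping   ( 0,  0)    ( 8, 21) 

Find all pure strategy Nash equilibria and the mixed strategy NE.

Pure NE: (Hiking, Hiking) and (Shopping, Shopping); Mixed NE: p = 0.7241, q = 0.2759

Work:
Check pure NE:
(Hiking, Hiking): (21, 8) - no unilateral deviation beneficial
(Shopping, Shopping): (8, 21) - no unilateral deviation beneficial
Mixed NE: P1 plays Hiking with p = 0.7241, P2 plays Hiking with q = 0.2759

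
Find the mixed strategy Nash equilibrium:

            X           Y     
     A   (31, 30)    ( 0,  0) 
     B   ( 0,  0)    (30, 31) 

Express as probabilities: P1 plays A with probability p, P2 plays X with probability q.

p = 0.5082, q = 0.4918

Work:
Find probabilities that make opponent indifferent:
P2 chooses q to make P1 indifferent between A and B
P1 chooses p to make P2 indifferent between X and Y
Mixed NE: P1 plays (A: 0.5082, B: 0.4918), P2 plays (X: 0.4918, Y: 0.5082)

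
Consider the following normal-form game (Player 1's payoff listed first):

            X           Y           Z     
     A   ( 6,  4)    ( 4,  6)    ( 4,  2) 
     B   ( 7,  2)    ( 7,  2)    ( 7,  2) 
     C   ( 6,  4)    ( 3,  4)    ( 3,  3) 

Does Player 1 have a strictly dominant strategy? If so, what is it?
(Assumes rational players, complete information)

Yes, Player 1's strictly dominant strategy is B

Work:
A strategy strictly dominates another if it gives a strictly higher payoff against every opponent action. Compare each pair of P1's strategies column-by-column:
  A vs B: [6 vs 7, 4 vs 7, 4 vs 7] → A does not strictly dominate B (column X: 6 ≤ 7)
  A vs C: [6 vs 6, 4 vs 3, 4 vs 3] → A does not strictly dominate C (column X: 6 ≤ 6)
  B vs A: [7 vs 6, 7 vs 4, 7 vs 4] → B strictly dominates A
  B vs C: [7 vs 6, 7 vs 3, 7 vs 3] → B strictly dominates C
  C vs A: [6 vs 6, 3 vs 4, 3 vs 4] → C does not strictly dominate A (column X: 6 ≤ 6)
  C vs B: [6 vs 7, 3 vs 7, 3 vs 7] → C does not strictly dominate B (column X: 6 ≤ 7)
B strictly dominates every other strategy → strictly dominant.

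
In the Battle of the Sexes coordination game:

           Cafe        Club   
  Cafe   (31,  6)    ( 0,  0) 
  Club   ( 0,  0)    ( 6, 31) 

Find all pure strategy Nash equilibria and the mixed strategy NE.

Pure NE: (Cafe, Cafe) and (Club, Club); Mixed NE: p = 0.8378, q = 0.1622

Work:
Check pure NE:
(Cafe, Cafe): (31, 6) - no unilateral deviation beneficial
(Club, Club): (6, 31) - no unilateral deviation beneficial
Mixed NE: P1 plays Cafe with p = 0.8378, P2 plays Cafe with q = 0.1622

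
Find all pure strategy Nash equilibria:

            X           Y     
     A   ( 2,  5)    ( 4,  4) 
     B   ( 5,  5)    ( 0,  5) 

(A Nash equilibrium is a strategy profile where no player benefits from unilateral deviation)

Nash equilibrium: (B, X)

Work:
Best responses:
  P1 vs X: payoffs [2, 5] → best response B (payoff 5)
  P1 vs Y: payoffs [4, 0] → best response A (payoff 4)
  P2 vs A: payoffs [5, 4] → best response X (payoff 5)
  P2 vs B: payoffs [5, 5] → best response X/Y (payoff 5)
Mutual best responses: (B,X) → Nash equilibria.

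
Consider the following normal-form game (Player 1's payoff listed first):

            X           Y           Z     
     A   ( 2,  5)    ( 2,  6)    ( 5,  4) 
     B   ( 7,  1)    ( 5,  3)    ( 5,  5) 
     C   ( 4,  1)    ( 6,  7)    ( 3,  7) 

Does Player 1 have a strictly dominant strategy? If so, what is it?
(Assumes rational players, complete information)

No strictly dominant strategy exists for Player 1

Work:
A strategy strictly dominates another if it gives a strictly higher payoff against every opponent action. Compare each pair of P1's strategies column-by-column:
  A vs B: [2 vs 7, 2 vs 5, 5 vs 5] → A does not strictly dominate B (column X: 2 ≤ 7)
  A vs C: [2 vs 4, 2 vs 6, 5 vs 3] → A does not strictly dominate C (column X: 2 ≤ 4)
  B vs A: [7 vs 2, 5 vs 2, 5 vs 5] → B does not strictly dominate A (column Z: 5 ≤ 5)
  B vs C: [7 vs 4, 5 vs 6, 5 vs 3] → B does not strictly dominate C (column Y: 5 ≤ 6)
  C vs A: [4 vs 2, 6 vs 2, 3 vs 5] → C does not strictly dominate A (column Z: 3 ≤ 5)
  C vs B: [4 vs 7, 6 vs 5, 3 vs 5] → C does not strictly dominate B (column X: 4 ≤ 7)
No single strategy strictly dominates all others → no strictly dominant strategy.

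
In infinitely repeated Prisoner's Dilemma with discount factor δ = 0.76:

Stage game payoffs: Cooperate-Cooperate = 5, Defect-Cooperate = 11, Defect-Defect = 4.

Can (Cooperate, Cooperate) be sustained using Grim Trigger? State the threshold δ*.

δ* = 0.8571; since δ = 0.76 < 0.8571, cooperation cannot be sustained

Work:
For Grim Trigger:
Cooperate forever: 5/(1-δ)
Defect then punished: 11 + 4·δ/(1-δ)
Need: 5/(1-δ) ≥ 11 + 4·δ/(1-δ)
Solving: δ ≥ (T-R)/(T-P) = (11-5)/(11-4) = 0.8571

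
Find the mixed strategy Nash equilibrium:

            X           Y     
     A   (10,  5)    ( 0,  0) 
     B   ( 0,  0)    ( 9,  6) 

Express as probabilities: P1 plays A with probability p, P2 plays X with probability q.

p = 0.5455, q = 0.4737

Work:
Find probabilities that make opponent indifferent:
P2 chooses q to make P1 indifferent between A and B
P1 chooses p to make P2 indifferent between X and Y
Mixed NE: P1 plays (A: 0.5455, B: 0.4545), P2 plays (X: 0.4737, Y: 0.5263)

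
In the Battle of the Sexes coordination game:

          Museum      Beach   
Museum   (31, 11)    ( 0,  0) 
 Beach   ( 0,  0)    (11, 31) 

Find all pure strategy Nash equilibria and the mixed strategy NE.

Pure NE: (Museum, Museum) and (Beach, Beach); Mixed NE: p = 0.7381, q = 0.2619

Work:
Check pure NE:
(Museum, Museum): (31, 11) - no unilateral deviation beneficial
(Beach, Beach): (11, 31) - no unilateral deviation beneficial
Mixed NE: P1 plays Museum with p = 0.7381, P2 plays Museum with q = 0.2619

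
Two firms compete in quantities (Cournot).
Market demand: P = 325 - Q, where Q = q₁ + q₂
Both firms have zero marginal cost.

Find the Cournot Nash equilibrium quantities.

q₁* = q₂* = 108.33; P* = 108.33

Work:
Profit: π_i = P·q_i = (a - q_i - q_j)·q_i
FOC: ∂π_i/∂q_i = a - 2q_i - q_j = 0
Reaction function: q_i = (325 - q_j)/2
Symmetry: q* = 325/3 = 108.33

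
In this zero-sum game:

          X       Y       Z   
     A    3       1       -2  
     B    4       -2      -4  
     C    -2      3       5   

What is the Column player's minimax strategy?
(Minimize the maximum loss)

Column should play Y, value = 3

Work:
Column player minimizes Row's maximum payoff:
Column X: max payoff to Row = 4
Column Y: max payoff to Row = 3
Column Z: max payoff to Row = 5
Minimum is 3, achieved by column Y.
Minimax strategy: Y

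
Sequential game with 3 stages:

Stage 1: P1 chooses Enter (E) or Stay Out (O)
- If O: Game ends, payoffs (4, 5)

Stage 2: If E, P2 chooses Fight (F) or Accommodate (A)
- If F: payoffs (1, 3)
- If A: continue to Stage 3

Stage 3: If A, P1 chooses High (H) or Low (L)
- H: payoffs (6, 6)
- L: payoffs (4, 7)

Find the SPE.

SPE: (E, A, H); Outcome (6, 6)

Work:
Stage 3: P1 chooses H (6 vs 4)
Stage 2: P2: F->3, A->6 (anticipating H). Choose A
Stage 1: P1: O->4, E->6 (anticipating A, H). Choose E
SPE path: E -> A -> H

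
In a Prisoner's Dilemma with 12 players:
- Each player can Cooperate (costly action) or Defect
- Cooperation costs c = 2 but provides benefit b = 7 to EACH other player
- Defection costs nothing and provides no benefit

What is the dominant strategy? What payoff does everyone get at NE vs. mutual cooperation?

Dominant: Defect; NE payoff = 0; Coop payoff = 75

Work:
Defect dominates (saves cost c = 2, benefit to others is external)
NE: All defect → everyone gets 0
If all cooperate: each receives (11)×7 - 2 = 75
Social dilemma: 75 > 0 but NE gives 0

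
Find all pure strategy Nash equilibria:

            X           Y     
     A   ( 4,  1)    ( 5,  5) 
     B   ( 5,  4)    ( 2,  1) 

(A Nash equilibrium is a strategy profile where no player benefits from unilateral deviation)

Nash equilibrium: (A, Y), (B, X)

Work:
Best responses:
  P1 vs X: payoffs [4, 5] → best response B (payoff 5)
  P1 vs Y: payoffs [5, 2] → best response A (payoff 5)
  P2 vs A: payoffs [1, 5] → best response Y (payoff 5)
  P2 vs B: payoffs [4, 1] → best response X (payoff 4)
Mutual best responses: (A,Y), (B,X) → Nash equilibria.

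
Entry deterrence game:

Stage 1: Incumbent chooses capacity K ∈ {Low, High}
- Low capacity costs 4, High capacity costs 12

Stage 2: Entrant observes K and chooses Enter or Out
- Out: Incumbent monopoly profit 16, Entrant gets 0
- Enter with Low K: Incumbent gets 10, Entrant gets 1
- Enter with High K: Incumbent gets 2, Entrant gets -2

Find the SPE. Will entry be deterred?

SPE: (Low, Enter|Low, Out|High); Entry not deterred. Incumbent net profit = 6, Entrant gets 1

Work:
After Low K: Entrant enters (1 > 0)
After High K: Entrant stays out (-2 < 0)
Incumbent: Low → 10−4=6, High → 16−12=4
Incumbent chooses Low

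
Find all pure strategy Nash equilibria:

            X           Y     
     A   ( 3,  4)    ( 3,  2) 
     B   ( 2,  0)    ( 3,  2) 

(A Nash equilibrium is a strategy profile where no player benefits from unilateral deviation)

Nash equilibrium: (A, X), (B, Y)

Work:
Best responses:
  P1 vs X: payoffs [3, 2] → best response A (payoff 3)
  P1 vs Y: payoffs [3, 3] → best response A/B (payoff 3)
  P2 vs A: payoffs [4, 2] → best response X (payoff 4)
  P2 vs B: payoffs [0, 2] → best response Y (payoff 2)
Mutual best responses: (A,X), (B,Y) → Nash equilibria.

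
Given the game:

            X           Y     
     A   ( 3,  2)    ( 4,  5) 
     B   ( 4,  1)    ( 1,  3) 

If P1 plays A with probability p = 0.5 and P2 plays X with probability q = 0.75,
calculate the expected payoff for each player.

E[P1] = 3.25, E[P2] = 2.125

Work:
E[P1] = p·q·π₁(A,X) + p·(1-q)·π₁(A,Y) + (1-p)·q·π₁(B,X) + (1-p)·(1-q)·π₁(B,Y)
= 0.5·0.75·3 + 0.5·0.25·4 + 0.5·0.75·4 + 0.5·0.25·1
= 3.25

E[P2] = 2.125 (similar calculation)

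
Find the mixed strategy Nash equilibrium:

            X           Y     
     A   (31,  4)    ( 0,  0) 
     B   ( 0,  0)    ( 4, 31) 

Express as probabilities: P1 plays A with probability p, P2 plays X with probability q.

p = 0.8857, q = 0.1143

Work:
Find probabilities that make opponent indifferent:
P2 chooses q to make P1 indifferent between A and B
P1 chooses p to make P2 indifferent between X and Y
Mixed NE: P1 plays (A: 0.8857, B: 0.1143), P2 plays (X: 0.1143, Y: 0.8857)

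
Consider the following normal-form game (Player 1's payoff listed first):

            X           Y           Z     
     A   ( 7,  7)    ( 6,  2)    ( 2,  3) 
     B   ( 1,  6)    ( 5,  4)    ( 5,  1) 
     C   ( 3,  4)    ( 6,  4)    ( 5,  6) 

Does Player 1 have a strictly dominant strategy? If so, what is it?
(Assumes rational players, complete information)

No strictly dominant strategy exists for Player 1

Work:
A strategy strictly dominates another if it gives a strictly higher payoff against every opponent action. Compare each pair of P1's strategies column-by-column:
  A vs B: [7 vs 1, 6 vs 5, 2 vs 5] → A does not strictly dominate B (column Z: 2 ≤ 5)
  A vs C: [7 vs 3, 6 vs 6, 2 vs 5] → A does not strictly dominate C (column Y: 6 ≤ 6)
  B vs A: [1 vs 7, 5 vs 6, 5 vs 2] → B does not strictly dominate A (column X: 1 ≤ 7)
  B vs C: [1 vs 3, 5 vs 6, 5 vs 5] → B does not strictly dominate C (column X: 1 ≤ 3)
  C vs A: [3 vs 7, 6 vs 6, 5 vs 2] → C does not strictly dominate A (column X: 3 ≤ 7)
  C vs B: [3 vs 1, 6 vs 5, 5 vs 5] → C does not strictly dominate B (column Z: 5 ≤ 5)
No single strategy strictly dominates all others → no strictly dominant strategy.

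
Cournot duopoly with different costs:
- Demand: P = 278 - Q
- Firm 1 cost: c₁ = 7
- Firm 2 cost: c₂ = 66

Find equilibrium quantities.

q₁* = 110.0, q₂* = 51.0

Work:
Reaction: q₁ = (278 - 7 - q₂)/2
Reaction: q₂ = (278 - 66 - q₁)/2
Solve simultaneously:
q₁* = (278 - 2×7 + 66)/3 = 110.0
q₂* = (278 - 2×66 + 7)/3 = 51.0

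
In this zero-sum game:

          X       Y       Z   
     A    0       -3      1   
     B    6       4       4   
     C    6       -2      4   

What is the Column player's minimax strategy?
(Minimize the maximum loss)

Column should play Y or Z (all achieve the minimum), value = 4

Work:
Column player minimizes Row's maximum payoff:
Column X: max payoff to Row = 6
Column Y: max payoff to Row = 4
Column Z: max payoff to Row = 4
Minimum is 4, achieved by columns Y, Z (tied).
Each of Y or Z is a minimax strategy.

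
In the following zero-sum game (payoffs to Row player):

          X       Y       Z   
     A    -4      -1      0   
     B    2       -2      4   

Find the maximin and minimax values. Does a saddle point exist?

Maximin = -2, Minimax = -1, Saddle: False

Work:
Row minimums: [-4, -2] → maximin = -2
Column maximums: [2, -1, 4] → minimax = -1
No saddle point (maximin ≠ minimax). Mixed strategy needed.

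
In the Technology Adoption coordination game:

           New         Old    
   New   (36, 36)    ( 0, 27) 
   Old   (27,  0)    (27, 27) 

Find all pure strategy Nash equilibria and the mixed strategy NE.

Pure NE: (New, New) and (Old, Old); Mixed NE: p = 0.75, q = 0.75

Work:
Check pure NE:
(New, New): (36, 36) - no unilateral deviation beneficial
(Old, Old): (27, 27) - no unilateral deviation beneficial
Mixed NE: P1 plays New with p = 0.75, P2 plays New with q = 0.75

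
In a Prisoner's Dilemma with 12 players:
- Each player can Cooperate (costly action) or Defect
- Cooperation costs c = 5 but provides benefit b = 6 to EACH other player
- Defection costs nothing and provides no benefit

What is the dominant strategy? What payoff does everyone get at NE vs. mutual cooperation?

Dominant: Defect; NE payoff = 0; Coop payoff = 61

Work:
Defect dominates (saves cost c = 5, benefit to others is external)
NE: All defect → everyone gets 0
If all cooperate: each receives (11)×6 - 5 = 61
Social dilemma: 61 > 0 but NE gives 0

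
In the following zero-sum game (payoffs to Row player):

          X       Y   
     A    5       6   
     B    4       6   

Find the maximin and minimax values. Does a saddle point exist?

Maximin = 5, Minimax = 5, Saddle: True

Work:
Row minimums: [5, 4] → maximin = 5
Column maximums: [5, 6] → minimax = 5
Saddle point exists! Game value = 5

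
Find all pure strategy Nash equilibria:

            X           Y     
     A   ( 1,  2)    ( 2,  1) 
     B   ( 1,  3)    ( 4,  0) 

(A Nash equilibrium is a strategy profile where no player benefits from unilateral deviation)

Nash equilibrium: (A, X), (B, X)

Work:
Best responses:
  P1 vs X: payoffs [1, 1] → best response A/B (payoff 1)
  P1 vs Y: payoffs [2, 4] → best response B (payoff 4)
  P2 vs A: payoffs [2, 1] → best response X (payoff 2)
  P2 vs B: payoffs [3, 0] → best response X (payoff 3)
Mutual best responses: (A,X), (B,X) → Nash equilibria.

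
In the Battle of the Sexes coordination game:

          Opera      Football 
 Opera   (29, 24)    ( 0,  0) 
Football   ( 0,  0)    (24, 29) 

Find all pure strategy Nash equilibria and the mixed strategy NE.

Pure NE: (Opera, Opera) and (Football, Football); Mixed NE: p = 0.5472, q = 0.4528

Work:
Check pure NE:
(Opera, Opera): (29, 24) - no unilateral deviation beneficial
(Football, Football): (24, 29) - no unilateral deviation beneficial
Mixed NE: P1 plays Opera with p = 0.5472, P2 plays Opera with q = 0.4528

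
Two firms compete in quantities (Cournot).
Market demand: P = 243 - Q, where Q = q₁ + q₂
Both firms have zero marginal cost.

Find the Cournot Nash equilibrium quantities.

q₁* = q₂* = 81.0; P* = 81.0

Work:
Profit: π_i = P·q_i = (a - q_i - q_j)·q_i
FOC: ∂π_i/∂q_i = a - 2q_i - q_j = 0
Reaction function: q_i = (243 - q_j)/2
Symmetry: q* = 243/3 = 81.0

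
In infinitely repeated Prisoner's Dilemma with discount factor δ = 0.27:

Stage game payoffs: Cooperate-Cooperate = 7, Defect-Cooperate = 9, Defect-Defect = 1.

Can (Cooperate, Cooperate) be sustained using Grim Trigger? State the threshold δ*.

δ* = 0.25; since δ = 0.27 ≥ 0.25, cooperation can be sustained

Work:
For Grim Trigger:
Cooperate forever: 7/(1-δ)
Defect then punished: 9 + 1·δ/(1-δ)
Need: 7/(1-δ) ≥ 9 + 1·δ/(1-δ)
Solving: δ ≥ (T-R)/(T-P) = (9-7)/(9-1) = 0.25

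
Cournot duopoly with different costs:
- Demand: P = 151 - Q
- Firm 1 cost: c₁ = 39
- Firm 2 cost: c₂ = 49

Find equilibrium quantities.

q₁* = 40.67, q₂* = 30.67

Work:
Reaction: q₁ = (151 - 39 - q₂)/2
Reaction: q₂ = (151 - 49 - q₁)/2
Solve simultaneously:
q₁* = (151 - 2×39 + 49)/3 = 40.67
q₂* = (151 - 2×49 + 39)/3 = 30.67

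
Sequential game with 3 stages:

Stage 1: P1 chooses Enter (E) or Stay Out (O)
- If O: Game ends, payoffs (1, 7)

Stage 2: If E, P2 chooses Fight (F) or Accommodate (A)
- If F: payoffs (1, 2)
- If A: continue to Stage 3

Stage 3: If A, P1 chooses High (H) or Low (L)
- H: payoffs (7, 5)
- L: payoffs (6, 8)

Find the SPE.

SPE: (E, A, H); Outcome (7, 5)

Work:
Stage 3: P1 chooses H (7 vs 6)
Stage 2: P2: F->2, A->5 (anticipating H). Choose A
Stage 1: P1: O->1, E->7 (anticipating A, H). Choose E
SPE path: E -> A -> H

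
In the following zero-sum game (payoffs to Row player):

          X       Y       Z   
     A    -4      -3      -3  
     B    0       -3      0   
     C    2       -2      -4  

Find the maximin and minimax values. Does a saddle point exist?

Maximin = -3, Minimax = -2, Saddle: False

Work:
Row minimums: [-4, -3, -4] → maximin = -3
Column maximums: [2, -2, 0] → minimax = -2
No saddle point (maximin ≠ minimax). Mixed strategy needed.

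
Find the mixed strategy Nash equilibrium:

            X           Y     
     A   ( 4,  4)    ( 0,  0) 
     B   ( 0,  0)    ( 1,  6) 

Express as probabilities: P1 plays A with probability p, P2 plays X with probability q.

p = 0.6, q = 0.2

Work:
Find probabilities that make opponent indifferent:
P2 chooses q to make P1 indifferent between A and B
P1 chooses p to make P2 indifferent between X and Y
Mixed NE: P1 plays (A: 0.6, B: 0.4), P2 plays (X: 0.2, Y: 0.8)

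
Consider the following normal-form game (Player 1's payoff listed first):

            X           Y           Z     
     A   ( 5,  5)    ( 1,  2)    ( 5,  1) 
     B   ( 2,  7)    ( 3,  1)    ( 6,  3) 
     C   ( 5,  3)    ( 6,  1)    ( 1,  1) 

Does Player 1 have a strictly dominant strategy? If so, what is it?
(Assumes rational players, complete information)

No strictly dominant strategy exists for Player 1

Work:
A strategy strictly dominates another if it gives a strictly higher payoff against every opponent action. Compare each pair of P1's strategies column-by-column:
  A vs B: [5 vs 2, 1 vs 3, 5 vs 6] → A does not strictly dominate B (column Y: 1 ≤ 3)
  A vs C: [5 vs 5, 1 vs 6, 5 vs 1] → A does not strictly dominate C (column X: 5 ≤ 5)
  B vs A: [2 vs 5, 3 vs 1, 6 vs 5] → B does not strictly dominate A (column X: 2 ≤ 5)
  B vs C: [2 vs 5, 3 vs 6, 6 vs 1] → B does not strictly dominate C (column X: 2 ≤ 5)
  C vs A: [5 vs 5, 6 vs 1, 1 vs 5] → C does not strictly dominate A (column X: 5 ≤ 5)
  C vs B: [5 vs 2, 6 vs 3, 1 vs 6] → C does not strictly dominate B (column Z: 1 ≤ 6)
No single strategy strictly dominates all others → no strictly dominant strategy.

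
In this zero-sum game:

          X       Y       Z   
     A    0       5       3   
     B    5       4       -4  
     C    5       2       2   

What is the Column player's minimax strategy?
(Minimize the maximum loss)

Column should play Z, value = 3

Work:
Column player minimizes Row's maximum payoff:
Column X: max payoff to Row = 5
Column Y: max payoff to Row = 5
Column Z: max payoff to Row = 3
Minimum is 3, achieved by column Z.
Minimax strategy: Z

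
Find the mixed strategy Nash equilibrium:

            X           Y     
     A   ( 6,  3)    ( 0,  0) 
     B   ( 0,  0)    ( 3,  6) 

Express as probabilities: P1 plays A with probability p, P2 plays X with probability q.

p = 0.6667, q = 0.3333

Work:
Find probabilities that make opponent indifferent:
P2 chooses q to make P1 indifferent between A and B
P1 chooses p to make P2 indifferent between X and Y
Mixed NE: P1 plays (A: 0.6667, B: 0.3333), P2 plays (X: 0.3333, Y: 0.6667)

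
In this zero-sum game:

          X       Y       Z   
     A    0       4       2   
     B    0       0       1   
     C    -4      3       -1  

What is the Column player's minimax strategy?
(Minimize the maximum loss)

Column should play X, value = 0

Work:
Column player minimizes Row's maximum payoff:
Column X: max payoff to Row = 0
Column Y: max payoff to Row = 4
Column Z: max payoff to Row = 2
Minimum is 0, achieved by column X.
Minimax strategy: X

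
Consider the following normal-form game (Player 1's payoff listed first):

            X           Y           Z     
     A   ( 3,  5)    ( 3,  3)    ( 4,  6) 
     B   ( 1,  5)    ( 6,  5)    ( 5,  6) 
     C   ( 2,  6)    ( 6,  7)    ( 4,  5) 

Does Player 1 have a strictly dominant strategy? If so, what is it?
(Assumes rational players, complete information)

No strictly dominant strategy exists for Player 1

Work:
A strategy strictly dominates another if it gives a strictly higher payoff against every opponent action. Compare each pair of P1's strategies column-by-column:
  A vs B: [3 vs 1, 3 vs 6, 4 vs 5] → A does not strictly dominate B (column Y: 3 ≤ 6)
  A vs C: [3 vs 2, 3 vs 6, 4 vs 4] → A does not strictly dominate C (column Y: 3 ≤ 6)
  B vs A: [1 vs 3, 6 vs 3, 5 vs 4] → B does not strictly dominate A (column X: 1 ≤ 3)
  B vs C: [1 vs 2, 6 vs 6, 5 vs 4] → B does not strictly dominate C (column X: 1 ≤ 2)
  C vs A: [2 vs 3, 6 vs 3, 4 vs 4] → C does not strictly dominate A (column X: 2 ≤ 3)
  C vs B: [2 vs 1, 6 vs 6, 4 vs 5] → C does not strictly dominate B (column Y: 6 ≤ 6)
No single strategy strictly dominates all others → no strictly dominant strategy.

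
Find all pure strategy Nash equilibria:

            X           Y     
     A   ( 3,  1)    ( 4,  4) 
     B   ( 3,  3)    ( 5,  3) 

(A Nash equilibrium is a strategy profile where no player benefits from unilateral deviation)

Nash equilibrium: (B, X), (B, Y)

Work:
Best responses:
  P1 vs X: payoffs [3, 3] → best response A/B (payoff 3)
  P1 vs Y: payoffs [4, 5] → best response B (payoff 5)
  P2 vs A: payoffs [1, 4] → best response Y (payoff 4)
  P2 vs B: payoffs [3, 3] → best response X/Y (payoff 3)
Mutual best responses: (B,X), (B,Y) → Nash equilibria.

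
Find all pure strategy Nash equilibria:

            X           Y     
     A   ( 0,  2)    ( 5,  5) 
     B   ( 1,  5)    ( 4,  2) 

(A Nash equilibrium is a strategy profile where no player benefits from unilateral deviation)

Nash equilibrium: (A, Y), (B, X)

Work:
Best responses:
  P1 vs X: payoffs [0, 1] → best response B (payoff 1)
  P1 vs Y: payoffs [5, 4] → best response A (payoff 5)
  P2 vs A: payoffs [2, 5] → best response Y (payoff 5)
  P2 vs B: payoffs [5, 2] → best response X (payoff 5)
Mutual best responses: (A,Y), (B,X) → Nash equilibria.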